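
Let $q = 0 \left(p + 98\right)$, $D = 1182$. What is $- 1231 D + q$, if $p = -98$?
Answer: $-1455042$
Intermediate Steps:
$q = 0$ ($q = 0 \left(-98 + 98\right) = 0 \cdot 0 = 0$)
$- 1231 D + q = \left(-1231\right) 1182 + 0 = -1455042 + 0 = -1455042$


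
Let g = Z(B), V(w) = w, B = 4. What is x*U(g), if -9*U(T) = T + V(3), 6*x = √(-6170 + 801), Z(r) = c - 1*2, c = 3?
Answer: -2*I*√5369/27 ≈ -5.4277*I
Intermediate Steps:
Z(r) = 1 (Z(r) = 3 - 1*2 = 3 - 2 = 1)
g = 1
x = I*√5369/6 (x = √(-6170 + 801)/6 = √(-5369)/6 = (I*√5369)/6 = I*√5369/6 ≈ 12.212*I)
U(T) = -⅓ - T/9 (U(T) = -(T + 3)/9 = -(3 + T)/9 = -⅓ - T/9)
x*U(g) = (I*√5369/6)*(-⅓ - ⅑*1) = (I*√5369/6)*(-⅓ - ⅑) = (I*√5369/6)*(-4/9) = -2*I*√5369/27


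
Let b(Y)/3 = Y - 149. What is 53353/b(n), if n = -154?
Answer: -53353/909 ≈ -58.694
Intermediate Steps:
b(Y) = -447 + 3*Y (b(Y) = 3*(Y - 149) = 3*(-149 + Y) = -447 + 3*Y)
53353/b(n) = 53353/(-447 + 3*(-154)) = 53353/(-447 - 462) = 53353/(-909) = 53353*(-1/909) = -53353/909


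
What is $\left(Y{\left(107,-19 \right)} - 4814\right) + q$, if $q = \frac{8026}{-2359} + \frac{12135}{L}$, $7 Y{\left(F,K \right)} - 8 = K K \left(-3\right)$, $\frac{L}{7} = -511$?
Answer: $- \frac{5996344792}{1205449} \approx -4974.4$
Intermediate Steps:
$L = -3577$ ($L = 7 \left(-511\right) = -3577$)
$Y{\left(F,K \right)} = \frac{8}{7} - \frac{3 K^{2}}{7}$ ($Y{\left(F,K \right)} = \frac{8}{7} + \frac{K K \left(-3\right)}{7} = \frac{8}{7} + \frac{K^{2} \left(-3\right)}{7} = \frac{8}{7} + \frac{\left(-3\right) K^{2}}{7} = \frac{8}{7} - \frac{3 K^{2}}{7}$)
$q = - \frac{8190781}{1205449}$ ($q = \frac{8026}{-2359} + \frac{12135}{-3577} = 8026 \left(- \frac{1}{2359}\right) + 12135 \left(- \frac{1}{3577}\right) = - \frac{8026}{2359} - \frac{12135}{3577} = - \frac{8190781}{1205449} \approx -6.7948$)
$\left(Y{\left(107,-19 \right)} - 4814\right) + q = \left(\left(\frac{8}{7} - \frac{3 \left(-19\right)^{2}}{7}\right) - 4814\right) - \frac{8190781}{1205449} = \left(\left(\frac{8}{7} - \frac{1083}{7}\right) - 4814\right) - \frac{8190781}{1205449} = \left(- \frac{1075}{7} - 4814\right) - \frac{8190781}{1205449} = - \frac{34773}{7} - \frac{8190781}{1205449} = - \frac{5996344792}{1205449}$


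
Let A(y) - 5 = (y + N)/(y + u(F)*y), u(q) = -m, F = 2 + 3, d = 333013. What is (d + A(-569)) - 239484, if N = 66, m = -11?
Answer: 638650655/6828 ≈ 93534.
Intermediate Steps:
F = 5
u(q) = 11 (u(q) = -1*(-11) = 11)
A(y) = 5 + (66 + y)/(12*y) (A(y) = 5 + (y + 66)/(y + 11*y) = 5 + (66 + y)/((12*y)) = 5 + (66 + y)*(1/(12*y)) = 5 + (66 + y)/(12*y))
(d + A(-569)) - 239484 = (333013 + (1/12)*(66 + 61*(-569))/(-569)) - 239484 = (333013 + (1/12)*(-1/569)*(66 - 34709)) - 239484 = (333013 + (1/12)*(-1/569)*(-34643)) - 239484 = (333013 + 34643/6828) - 239484 = 2273847407/6828 - 239484 = 638650655/6828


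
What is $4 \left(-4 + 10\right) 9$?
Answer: $216$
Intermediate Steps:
$4 \left(-4 + 10\right) 9 = 4 \cdot 6 \cdot 9 = 24 \cdot 9 = 216$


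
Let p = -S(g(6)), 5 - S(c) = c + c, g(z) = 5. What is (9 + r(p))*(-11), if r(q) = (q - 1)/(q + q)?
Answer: -517/5 ≈ -103.40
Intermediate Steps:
S(c) = 5 - 2*c (S(c) = 5 - (c + c) = 5 - 2*c)
p = 5 (p = -(5 - 2*5) = -(5 - 10) = -1*(-5) = 5)
r(q) = (-1 + q)/(2*q) (r(q) = (-1 + q)/((2*q)) = (-1 + q)*(1/(2*q)) = (-1 + q)/(2*q))
(9 + r(p))*(-11) = (9 + (½)*(-1 + 5)/5)*(-11) = (9 + (½)*(⅕)*4)*(-11) = (9 + ⅖)*(-11) = (47/5)*(-11) = -517/5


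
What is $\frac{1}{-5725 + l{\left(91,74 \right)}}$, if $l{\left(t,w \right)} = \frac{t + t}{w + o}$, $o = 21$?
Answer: $- \frac{95}{543693} \approx -0.00017473$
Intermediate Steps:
$l{\left(t,w \right)} = \frac{2 t}{21 + w}$ ($l{\left(t,w \right)} = \frac{t + t}{w + 21} = \frac{2 t}{21 + w}$)
$\frac{1}{-5725 + l{\left(91,74 \right)}} = \frac{1}{-5725 + 2 \cdot 91 \frac{1}{21 + 74}} = \frac{1}{-5725 + 2 \cdot 91 \cdot \frac{1}{95}} = \frac{1}{-5725 + \frac{182}{95}} = \frac{1}{- \frac{543693}{95}} = - \frac{95}{543693}$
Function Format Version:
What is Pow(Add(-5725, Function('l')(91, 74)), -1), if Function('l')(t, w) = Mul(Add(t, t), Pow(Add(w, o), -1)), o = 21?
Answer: Rational(-95, 543693) ≈ -0.00017473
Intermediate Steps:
Function('l')(t, w) = Mul(2, t, Pow(Add(21, w), -1)) (Function('l')(t, w) = Mul(Add(t, t), Pow(Add(w, 21), -1)) = Mul(Mul(2, t), Pow(Add(21, w), -1)) = Mul(2, t, Pow(Add(21, w), -1)))
Pow(Add(-5725, Function('l')(91, 74)), -1) = Pow(Add(-5725, Mul(2, 91, Pow(Add(21, 74), -1))), -1) = Pow(Add(-5725, Mul(2, 91, Pow(95, -1))), -1) = Pow(Add(-5725, Mul(2, 91, Rational(1, 95))), -1) = Pow(Add(-5725, Rational(182, 95)), -1) = Pow(Rational(-543693, 95), -1) = Rational(-95, 543693)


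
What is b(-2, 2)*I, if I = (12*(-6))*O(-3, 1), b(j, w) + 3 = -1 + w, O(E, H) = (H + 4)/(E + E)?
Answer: -120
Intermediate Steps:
O(E, H) = (4 + H)/(2*E) (O(E, H) = (4 + H)/((2*E)) = (4 + H)*(1/(2*E)) = (4 + H)/(2*E))
b(j, w) = -4 + w (b(j, w) = -3 + (-1 + w) = -4 + w)
I = 60 (I = (12*(-6))*((½)*(4 + 1)/(-3)) = -36*(-1)*5/3 = -72*(-⅚) = 60)
b(-2, 2)*I = (-4 + 2)*60 = -2*60 = -120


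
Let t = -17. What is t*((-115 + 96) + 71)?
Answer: -884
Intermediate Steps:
t*((-115 + 96) + 71) = -17*((-115 + 96) + 71) = -17*(-19 + 71) = -17*52 = -884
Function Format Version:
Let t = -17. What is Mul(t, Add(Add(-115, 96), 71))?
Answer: -884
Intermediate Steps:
Mul(t, Add(Add(-115, 96), 71)) = Mul(-17, Add(Add(-115, 96), 71)) = Mul(-17, Add(-19, 71)) = Mul(-17, 52) = -884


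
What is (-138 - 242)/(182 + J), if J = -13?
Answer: -380/169 ≈ -2.2485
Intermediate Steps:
(-138 - 242)/(182 + J) = (-138 - 242)/(182 - 13) = -380/169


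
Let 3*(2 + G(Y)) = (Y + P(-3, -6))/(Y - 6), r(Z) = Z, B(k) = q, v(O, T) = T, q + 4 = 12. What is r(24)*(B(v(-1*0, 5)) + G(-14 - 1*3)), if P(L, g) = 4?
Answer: 3416/23 ≈ 148.52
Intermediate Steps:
q = 8 (q = -4 + 12 = 8)
B(k) = 8
G(Y) = -2 + (4 + Y)/(3*(-6 + Y)) (G(Y) = -2 + ((Y + 4)/(Y - 6))/3 = -2 + ((4 + Y)/(-6 + Y))/3 = -2 + (4 + Y)/(3*(-6 + Y)))
r(24)*(B(v(-1*0, 5)) + G(-14 - 1*3)) = 24*(8 + 5*(8 - (-14 - 1*3))/(3*(-6 + (-14 - 1*3)))) = 24*(8 + 5*(8 - (-14 - 3))/(3*(-6 + (-14 - 3)))) = 24*(8 + 5*(8 - 1*(-17))/(3*(-6 - 17))) = 24*(8 + (5/3)*(8 + 17)/(-23)) = 24*(8 + (5/3)*(-1/23)*25) = 24*(8 - 125/69) = 24*(427/69) = 3416/23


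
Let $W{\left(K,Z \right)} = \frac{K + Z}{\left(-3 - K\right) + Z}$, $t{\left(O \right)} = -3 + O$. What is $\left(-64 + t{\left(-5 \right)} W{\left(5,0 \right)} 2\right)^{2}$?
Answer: $2916$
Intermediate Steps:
$W{\left(K,Z \right)} = \frac{K + Z}{-3 + Z - K}$
$\left(-64 + t{\left(-5 \right)} W{\left(5,0 \right)} 2\right)^{2} = \left(-64 + \left(-3 - 5\right) \frac{\left(-1\right) 5 - 0}{3 + 5 - 0} \cdot 2\right)^{2} = \left(-64 + - 8 \frac{-5 + 0}{3 + 5 + 0} \cdot 2\right)^{2} = \left(-64 + - 8 \cdot \frac{1}{8} \left(-5\right) 2\right)^{2} = \left(-64 + \left(-8\right) \left(- \frac{5}{8}\right) 2\right)^{2} = \left(-64 + 5 \cdot 2\right)^{2} = \left(-64 + 10\right)^{2} = \left(-54\right)^{2} = 2916$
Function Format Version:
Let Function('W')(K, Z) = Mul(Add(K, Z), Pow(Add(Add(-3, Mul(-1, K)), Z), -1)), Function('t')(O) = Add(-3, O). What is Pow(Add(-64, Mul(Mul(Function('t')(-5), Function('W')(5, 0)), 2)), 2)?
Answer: 2916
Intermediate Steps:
Function('W')(K, Z) = Mul(Pow(Add(-3, Z, Mul(-1, K)), -1), Add(K, Z)) (Function('W')(K, Z) = Mul(Add(K, Z), Pow(Add(-3, Z, Mul(-1, K)), -1)) = Mul(Pow(Add(-3, Z, Mul(-1, K)), -1), Add(K, Z)))
Pow(Add(-64, Mul(Mul(Function('t')(-5), Function('W')(5, 0)), 2)), 2) = Pow(Add(-64, Mul(Mul(Add(-3, -5), Mul(Pow(Add(3, 5, Mul(-1, 0)), -1), Add(Mul(-1, 5), Mul(-1, 0)))), 2)), 2) = Pow(Add(-64, Mul(Mul(-8, Mul(Pow(Add(3, 5, 0), -1), Add(-5, 0))), 2)), 2) = Pow(Add(-64, Mul(Mul(-8, Mul(Pow(8, -1), -5)), 2)), 2) = Pow(Add(-64, Mul(Mul(-8, Mul(Rational(1, 8), -5)), 2)), 2) = Pow(Add(-64, Mul(Mul(-8, Rational(-5, 8)), 2)), 2) = Pow(Add(-64, Mul(5, 2)), 2) = Pow(Add(-64, 10), 2) = Pow(-54, 2) = 2916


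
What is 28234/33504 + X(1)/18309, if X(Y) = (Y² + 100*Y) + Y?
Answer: 5101507/6013968 ≈ 0.84828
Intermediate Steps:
X(Y) = Y² + 101*Y
28234/33504 + X(1)/18309 = 28234/33504 + (1*(101 + 1))/18309 = 28234*(1/33504) + (1*102)*(1/18309) = 14117/16752 + 102*(1/18309) = 14117/16752 + 2/359 = 5101507/6013968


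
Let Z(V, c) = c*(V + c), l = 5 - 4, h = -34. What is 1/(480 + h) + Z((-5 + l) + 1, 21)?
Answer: 168589/446 ≈ 378.00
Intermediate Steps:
l = 1
1/(480 + h) + Z((-5 + l) + 1, 21) = 1/(480 - 34) + 21*(((-5 + 1) + 1) + 21) = 1/446 + 21*((-4 + 1) + 21) = 1/446 + 21*(-3 + 21) = 1/446 + 21*18 = 1/446 + 378 = 168589/446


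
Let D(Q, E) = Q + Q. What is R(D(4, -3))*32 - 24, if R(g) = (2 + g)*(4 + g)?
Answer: 3816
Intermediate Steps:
D(Q, E) = 2*Q
R(D(4, -3))*32 - 24 = (8 + (2*4)**2 + 6*(2*4))*32 - 24 = (8 + 8**2 + 6*8)*32 - 24 = (8 + 64 + 48)*32 - 24 = 120*32 - 24 = 3840 - 24 = 3816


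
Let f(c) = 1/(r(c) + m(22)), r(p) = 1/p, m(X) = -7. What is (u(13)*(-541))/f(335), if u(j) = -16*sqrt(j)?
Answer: -20289664*sqrt(13)/335 ≈ -2.1837e+5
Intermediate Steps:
f(c) = 1/(-7 + 1/c) (f(c) = 1/(1/c - 7) = 1/(-7 + 1/c))
(u(13)*(-541))/f(335) = (-16*sqrt(13)*(-541))/((-1*335/(-1 + 7*335))) = (8656*sqrt(13))/((-1*335/(-1 + 2345))) = (8656*sqrt(13))/((-1*335/2344)) = (8656*sqrt(13))/((-1*335*1/2344)) = (8656*sqrt(13))/(-335/2344) = (8656*sqrt(13))*(-2344/335) = -20289664*sqrt(13)/335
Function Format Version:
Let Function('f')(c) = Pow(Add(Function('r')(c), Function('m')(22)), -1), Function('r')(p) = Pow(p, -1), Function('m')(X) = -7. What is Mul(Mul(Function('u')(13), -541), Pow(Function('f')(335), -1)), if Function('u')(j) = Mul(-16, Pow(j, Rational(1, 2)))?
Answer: Mul(Rational(-20289664, 335), Pow(13, Rational(1, 2))) ≈ -2.1837e+5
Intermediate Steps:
Function('f')(c) = Pow(Add(-7, Pow(c, -1)), -1) (Function('f')(c) = Pow(Add(Pow(c, -1), -7), -1) = Pow(Add(-7, Pow(c, -1)), -1))
Mul(Mul(Function('u')(13), -541), Pow(Function('f')(335), -1)) = Mul(Mul(Mul(-16, Pow(13, Rational(1, 2))), -541), Pow(Mul(-1, 335, Pow(Add(-1, Mul(7, 335)), -1)), -1)) = Mul(Mul(8656, Pow(13, Rational(1, 2))), Pow(Mul(-1, 335, Pow(Add(-1, 2345), -1)), -1)) = Mul(Mul(8656, Pow(13, Rational(1, 2))), Pow(Mul(-1, 335, Pow(2344, -1)), -1)) = Mul(Mul(8656, Pow(13, Rational(1, 2))), Pow(Mul(-1, 335, Rational(1, 2344)), -1)) = Mul(Mul(8656, Pow(13, Rational(1, 2))), Pow(Rational(-335, 2344), -1)) = Mul(Mul(8656, Pow(13, Rational(1, 2))), Rational(-2344, 335)) = Mul(Rational(-20289664, 335), Pow(13, Rational(1, 2)))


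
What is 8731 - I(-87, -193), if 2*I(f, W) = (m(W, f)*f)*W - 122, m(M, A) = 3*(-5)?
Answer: 269449/2 ≈ 1.3472e+5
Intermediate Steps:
m(M, A) = -15
I(f, W) = -61 - 15*W*f/2 (I(f, W) = ((-15*f)*W - 122)/2 = (-15*W*f - 122)/2 = (-122 - 15*W*f)/2 = -61 - 15*W*f/2)
8731 - I(-87, -193) = 8731 - (-61 - 15/2*(-193)*(-87)) = 8731 - (-61 - 251865/2) = 8731 - 1*(-251987/2) = 8731 + 251987/2 = 269449/2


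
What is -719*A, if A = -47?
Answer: 33793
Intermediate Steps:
-719*A = -719*(-47) = 33793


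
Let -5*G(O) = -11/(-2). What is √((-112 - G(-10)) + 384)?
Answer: √27310/10 ≈ 16.526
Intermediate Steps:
G(O) = -11/10 (G(O) = -(-11)/(5*(-2)) = -(-11)*(-1)/(5*2) = -⅕*11/2 = -11/10)
√((-112 - G(-10)) + 384) = √((-112 - 1*(-11/10)) + 384) = √((-112 + 11/10) + 384) = √(-1109/10 + 384) = √(2731/10) = √27310/10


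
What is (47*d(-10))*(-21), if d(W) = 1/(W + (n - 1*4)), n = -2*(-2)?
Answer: 987/10 ≈ 98.700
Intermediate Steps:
n = 4
d(W) = 1/W (d(W) = 1/(W + (4 - 1*4)) = 1/(W + (4 - 4)) = 1/(W + 0) = 1/W)
(47*d(-10))*(-21) = (47/(-10))*(-21) = (47*(-⅒))*(-21) = -47/10*(-21) = 987/10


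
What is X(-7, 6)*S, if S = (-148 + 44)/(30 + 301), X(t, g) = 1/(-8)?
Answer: 13/331 ≈ 0.039275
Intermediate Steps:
X(t, g) = -⅛
S = -104/331 ≈ -0.31420
X(-7, 6)*S = -⅛*(-104/331) = 13/331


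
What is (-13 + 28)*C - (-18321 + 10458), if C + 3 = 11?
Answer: 7983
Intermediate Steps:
C = 8 (C = -3 + 11 = 8)
(-13 + 28)*C - (-18321 + 10458) = (-13 + 28)*8 - (-18321 + 10458) = 15*8 - 1*(-7863) = 120 + 7863 = 7983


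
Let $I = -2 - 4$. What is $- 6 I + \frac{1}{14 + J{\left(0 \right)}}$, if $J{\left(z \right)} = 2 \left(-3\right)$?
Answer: $\frac{289}{8} \approx 36.125$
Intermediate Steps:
$J{\left(z \right)} = -6$
$I = -6$
$- 6 I + \frac{1}{14 + J{\left(0 \right)}} = \left(-6\right) \left(-6\right) + \frac{1}{14 - 6} = 36 + \frac{1}{8} = \frac{289}{8}$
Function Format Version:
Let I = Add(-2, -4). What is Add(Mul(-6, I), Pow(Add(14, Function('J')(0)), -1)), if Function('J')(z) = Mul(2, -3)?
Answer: Rational(289, 8) ≈ 36.125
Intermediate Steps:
Function('J')(z) = -6
I = -6
Add(Mul(-6, I), Pow(Add(14, Function('J')(0)), -1)) = Add(Mul(-6, -6), Pow(Add(14, -6), -1)) = Add(36, Pow(8, -1)) = Add(36, Rational(1, 8)) = Rational(289, 8)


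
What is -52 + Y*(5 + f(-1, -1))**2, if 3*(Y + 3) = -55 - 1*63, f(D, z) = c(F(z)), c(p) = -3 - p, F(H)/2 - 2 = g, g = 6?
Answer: -25048/3 ≈ -8349.3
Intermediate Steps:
F(H) = 16 (F(H) = 4 + 2*6 = 4 + 12 = 16)
f(D, z) = -19 (f(D, z) = -3 - 1*16 = -3 - 16 = -19)
Y = -127/3 (Y = -3 + (-55 - 1*63)/3 = -3 + (-55 - 63)/3 = -3 + (1/3)*(-118) = -3 - 118/3 = -127/3 ≈ -42.333)
-52 + Y*(5 + f(-1, -1))**2 = -52 - 127*(5 - 19)**2/3 = -52 - 127/3*(-14)**2 = -52 - 127/3*196 = -52 - 24892/3 = -25048/3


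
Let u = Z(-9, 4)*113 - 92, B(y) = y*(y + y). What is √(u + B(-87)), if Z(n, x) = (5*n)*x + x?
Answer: 3*I*√538 ≈ 69.584*I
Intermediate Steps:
Z(n, x) = x + 5*n*x (Z(n, x) = 5*n*x + x = x + 5*n*x)
B(y) = 2*y² (B(y) = y*(2*y) = 2*y²)
u = -19980 (u = (4*(1 + 5*(-9)))*113 - 92 = (4*(1 - 45))*113 - 92 = (4*(-44))*113 - 92 = -176*113 - 92 = -19888 - 92 = -19980)
√(u + B(-87)) = √(-19980 + 2*(-87)²) = √(-19980 + 2*7569) = √(-19980 + 15138) = √(-4842) = 3*I*√538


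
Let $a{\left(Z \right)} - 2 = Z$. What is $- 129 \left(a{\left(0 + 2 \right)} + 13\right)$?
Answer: $-2193$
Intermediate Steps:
$a{\left(Z \right)} = 2 + Z$
$- 129 \left(a{\left(0 + 2 \right)} + 13\right) = - 129 \left(\left(2 + \left(0 + 2\right)\right) + 13\right) = - 129 \left(\left(2 + 2\right) + 13\right) = - 129 \left(4 + 13\right) = \left(-129\right) 17 = -2193$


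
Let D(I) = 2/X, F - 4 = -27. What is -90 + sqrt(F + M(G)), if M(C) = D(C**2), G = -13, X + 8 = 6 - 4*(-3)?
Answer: -90 + I*sqrt(570)/5 ≈ -90.0 + 4.7749*I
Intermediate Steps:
X = 10 (X = -8 + (6 - 4*(-3)) = -8 + (6 + 12) = -8 + 18 = 10)
F = -23 (F = 4 - 27 = -23)
D(I) = 1/5 (D(I) = 2/10 = 2*(1/10) = 1/5)
M(C) = 1/5
-90 + sqrt(F + M(G)) = -90 + sqrt(-23 + 1/5) = -90 + sqrt(-114/5) = -90 + I*sqrt(570)/5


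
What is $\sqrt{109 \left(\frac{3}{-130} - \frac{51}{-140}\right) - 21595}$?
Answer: $\frac{i \sqrt{17852021005}}{910} \approx 146.83 i$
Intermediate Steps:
$\sqrt{109 \left(\frac{3}{-130} - \frac{51}{-140}\right) - 21595} = \sqrt{109 \left(3 \left(- \frac{1}{130}\right) - - \frac{51}{140}\right) - 21595} = \sqrt{109 \left(- \frac{3}{130} + \frac{51}{140}\right) - 21595} = \sqrt{109 \cdot \frac{621}{1820} - 21595} = \sqrt{\frac{67689}{1820} - 21595} = \sqrt{- \frac{39235211}{1820}} = \frac{i \sqrt{17852021005}}{910}$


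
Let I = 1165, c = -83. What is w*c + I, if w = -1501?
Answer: 125748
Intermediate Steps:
w*c + I = -1501*(-83) + 1165 = 124583 + 1165 = 125748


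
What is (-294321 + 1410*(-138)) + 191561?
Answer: -297340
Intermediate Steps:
(-294321 + 1410*(-138)) + 191561 = (-294321 - 194580) + 191561 = -488901 + 191561 = -297340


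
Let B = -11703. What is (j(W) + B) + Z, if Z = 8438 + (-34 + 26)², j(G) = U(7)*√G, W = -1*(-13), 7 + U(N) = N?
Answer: -3201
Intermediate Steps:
U(N) = -7 + N
W = 13
j(G) = 0 (j(G) = (-7 + 7)*√G = 0*√G = 0)
Z = 8502 (Z = 8438 + (-8)² = 8438 + 64 = 8502)
(j(W) + B) + Z = (0 - 11703) + 8502 = -11703 + 8502 = -3201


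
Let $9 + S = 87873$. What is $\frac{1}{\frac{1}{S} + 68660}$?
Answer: $\frac{87864}{6032742241} \approx 1.4565 \cdot 10^{-5}$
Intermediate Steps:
$S = 87864$ ($S = -9 + 87873 = 87864$)
$\frac{1}{\frac{1}{S} + 68660} = \frac{1}{\frac{1}{87864} + 68660} = \frac{1}{\frac{6032742241}{87864}} = \frac{87864}{6032742241}$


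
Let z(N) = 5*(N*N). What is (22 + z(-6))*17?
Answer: 3434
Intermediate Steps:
z(N) = 5*N²
(22 + z(-6))*17 = (22 + 5*(-6)²)*17 = (22 + 5*36)*17 = (22 + 180)*17 = 202*17 = 3434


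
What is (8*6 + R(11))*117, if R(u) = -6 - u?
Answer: 3627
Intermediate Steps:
(8*6 + R(11))*117 = (8*6 + (-6 - 1*11))*117 = (48 + (-6 - 11))*117 = (48 - 17)*117 = 31*117 = 3627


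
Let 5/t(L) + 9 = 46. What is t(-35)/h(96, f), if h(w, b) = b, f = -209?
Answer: -5/7733 ≈ -0.00064658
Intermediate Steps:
t(L) = 5/37 (t(L) = 5/(-9 + 46) = 5/37)
t(-35)/h(96, f) = (5/37)/(-209) = (5/37)*(-1/209) = -5/7733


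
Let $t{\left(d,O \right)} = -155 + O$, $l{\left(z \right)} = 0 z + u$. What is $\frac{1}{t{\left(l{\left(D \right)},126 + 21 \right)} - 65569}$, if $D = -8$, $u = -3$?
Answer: $- \frac{1}{65577} \approx -1.5249 \cdot 10^{-5}$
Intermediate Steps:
$l{\left(z \right)} = -3$ ($l{\left(z \right)} = 0 z - 3 = 0 - 3 = -3$)
$\frac{1}{t{\left(l{\left(D \right)},126 + 21 \right)} - 65569} = \frac{1}{\left(-155 + \left(126 + 21\right)\right) - 65569} = \frac{1}{\left(-155 + 147\right) - 65569} = \frac{1}{-8 - 65569} = \frac{1}{-65577} = - \frac{1}{65577}$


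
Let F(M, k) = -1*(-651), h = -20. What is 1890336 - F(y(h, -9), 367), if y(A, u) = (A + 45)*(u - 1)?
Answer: 1889685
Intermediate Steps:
y(A, u) = (-1 + u)*(45 + A) (y(A, u) = (45 + A)*(-1 + u) = (-1 + u)*(45 + A))
F(M, k) = 651
1890336 - F(y(h, -9), 367) = 1890336 - 1*651 = 1890336 - 651 = 1889685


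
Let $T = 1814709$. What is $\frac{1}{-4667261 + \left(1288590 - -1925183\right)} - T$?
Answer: $- \frac{2637657754993}{1453488} \approx -1.8147 \cdot 10^{6}$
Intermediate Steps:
$\frac{1}{-4667261 + \left(1288590 - -1925183\right)} - T = \frac{1}{-4667261 + \left(1288590 - -1925183\right)} - 1814709 = \frac{1}{-4667261 + \left(1288590 + 1925183\right)} - 1814709 = \frac{1}{-4667261 + 3213773} - 1814709 = \frac{1}{-1453488} - 1814709 = - \frac{1}{1453488} - 1814709 = - \frac{2637657754993}{1453488}$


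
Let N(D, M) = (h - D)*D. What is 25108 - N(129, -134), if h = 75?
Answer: 32074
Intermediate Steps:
N(D, M) = D*(75 - D) (N(D, M) = (75 - D)*D = D*(75 - D))
25108 - N(129, -134) = 25108 - 129*(75 - 1*129) = 25108 - 129*(75 - 129) = 25108 - 129*(-54) = 25108 - 1*(-6966) = 25108 + 6966 = 32074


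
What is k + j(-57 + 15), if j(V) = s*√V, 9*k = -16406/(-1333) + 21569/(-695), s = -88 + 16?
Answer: -17349307/8337915 - 72*I*√42 ≈ -2.0808 - 466.61*I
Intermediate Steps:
s = -72
k = -17349307/8337915 (k = (-16406/(-1333) + 21569/(-695))/9 = (-16406*(-1/1333) + 21569*(-1/695))/9 = (16406/1333 - 21569/695)/9 = (⅑)*(-17349307/926435) = -17349307/8337915 ≈ -2.0808)
j(V) = -72*√V
k + j(-57 + 15) = -17349307/8337915 - 72*√(-57 + 15) = -17349307/8337915 - 72*I*√42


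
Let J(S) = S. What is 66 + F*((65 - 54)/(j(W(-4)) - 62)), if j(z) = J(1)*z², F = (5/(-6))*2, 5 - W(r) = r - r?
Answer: 7381/111 ≈ 66.495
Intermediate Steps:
W(r) = 5 (W(r) = 5 - (r - r) = 5 - 1*0 = 5 + 0 = 5)
F = -5/3 (F = (5*(-⅙))*2 = -⅚*2 = -5/3 ≈ -1.6667)
j(z) = z² (j(z) = 1*z² = z²)
66 + F*((65 - 54)/(j(W(-4)) - 62)) = 66 - 5*(65 - 54)/(3*(5² - 62)) = 66 - 55/(3*(25 - 62)) = 66 - 55/(3*(-37)) = 66 - 55*(-1)/(3*37) = 66 - 5/3*(-11/37) = 66 + 55/111 = 7381/111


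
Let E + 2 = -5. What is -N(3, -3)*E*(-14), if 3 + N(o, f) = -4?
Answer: 686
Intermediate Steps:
E = -7 (E = -2 - 5 = -7)
N(o, f) = -7 (N(o, f) = -3 - 4 = -7)
-N(3, -3)*E*(-14) = -(-7*(-7))*(-14) = -49*(-14) = -1*(-686) = 686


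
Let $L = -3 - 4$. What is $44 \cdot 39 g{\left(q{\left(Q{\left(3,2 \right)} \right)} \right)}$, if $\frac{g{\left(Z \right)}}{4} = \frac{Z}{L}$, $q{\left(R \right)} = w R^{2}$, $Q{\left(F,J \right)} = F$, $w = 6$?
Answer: $- \frac{370656}{7} \approx -52951.0$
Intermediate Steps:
$L = -7$ ($L = -3 - 4 = -7$)
$q{\left(R \right)} = 6 R^{2}$
$g{\left(Z \right)} = - \frac{4 Z}{7}$ ($g{\left(Z \right)} = 4 \frac{Z}{-7} = 4 Z \left(- \frac{1}{7}\right) = 4 \left(- \frac{Z}{7}\right) = - \frac{4 Z}{7}$)
$44 \cdot 39 g{\left(q{\left(Q{\left(3,2 \right)} \right)} \right)} = 44 \cdot 39 \left(- \frac{4 \cdot 6 \cdot 3^{2}}{7}\right) = 1716 \left(- \frac{4 \cdot 6 \cdot 9}{7}\right) = 1716 \left(\left(- \frac{4}{7}\right) 54\right) = 1716 \left(- \frac{216}{7}\right) = - \frac{370656}{7}$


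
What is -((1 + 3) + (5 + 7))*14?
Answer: -224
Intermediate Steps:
-((1 + 3) + (5 + 7))*14 = -(4 + 12)*14 = -16*14 = -1*224 = -224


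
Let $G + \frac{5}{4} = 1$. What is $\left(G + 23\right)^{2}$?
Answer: $\frac{8281}{16} \approx 517.56$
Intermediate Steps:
$G = - \frac{1}{4}$ ($G = - \frac{5}{4} + 1 = - \frac{1}{4} \approx -0.25$)
$\left(G + 23\right)^{2} = \left(- \frac{1}{4} + 23\right)^{2} = \left(\frac{91}{4}\right)^{2} = \frac{8281}{16}$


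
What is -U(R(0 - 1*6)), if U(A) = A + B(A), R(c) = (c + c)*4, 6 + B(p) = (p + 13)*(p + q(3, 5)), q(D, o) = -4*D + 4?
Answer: -1906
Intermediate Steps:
q(D, o) = 4 - 4*D
B(p) = -6 + (-8 + p)*(13 + p) (B(p) = -6 + (p + 13)*(p + (4 - 4*3)) = -6 + (13 + p)*(p + (4 - 12)) = -6 + (13 + p)*(p - 8) = -6 + (13 + p)*(-8 + p) = -6 + (-8 + p)*(13 + p))
R(c) = 8*c (R(c) = (2*c)*4 = 8*c)
U(A) = -110 + A**2 + 6*A (U(A) = A + (-110 + A**2 + 5*A) = -110 + A**2 + 6*A)
-U(R(0 - 1*6)) = -(-110 + (8*(0 - 1*6))**2 + 6*(8*(0 - 1*6))) = -(-110 + (8*(0 - 6))**2 + 6*(8*(0 - 6))) = -(-110 + (8*(-6))**2 + 6*(8*(-6))) = -(-110 + (-48)**2 + 6*(-48)) = -(-110 + 2304 - 288) = -1*1906 = -1906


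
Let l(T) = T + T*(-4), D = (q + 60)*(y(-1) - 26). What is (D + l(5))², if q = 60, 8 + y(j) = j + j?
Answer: 18792225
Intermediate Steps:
y(j) = -8 + 2*j (y(j) = -8 + (j + j) = -8 + 2*j)
D = -4320 (D = (60 + 60)*((-8 + 2*(-1)) - 26) = 120*((-8 - 2) - 26) = 120*(-10 - 26) = 120*(-36) = -4320)
l(T) = -3*T (l(T) = T - 4*T = -3*T)
(D + l(5))² = (-4320 - 3*5)² = (-4320 - 15)² = (-4335)² = 18792225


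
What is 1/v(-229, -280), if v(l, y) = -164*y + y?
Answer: 1/45640 ≈ 2.1911e-5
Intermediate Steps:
v(l, y) = -163*y
1/v(-229, -280) = 1/(-163*(-280)) = 1/45640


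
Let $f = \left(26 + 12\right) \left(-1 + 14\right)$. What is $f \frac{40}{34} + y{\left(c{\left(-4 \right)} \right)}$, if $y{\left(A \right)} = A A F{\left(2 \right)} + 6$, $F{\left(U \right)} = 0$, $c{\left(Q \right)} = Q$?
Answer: $\frac{9982}{17} \approx 587.18$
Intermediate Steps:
$y{\left(A \right)} = 6$ ($y{\left(A \right)} = A A 0 + 6 = A^{2} \cdot 0 + 6 = 0 + 6 = 6$)
$f = 494$ ($f = 38 \cdot 13 = 494$)
$f \frac{40}{34} + y{\left(c{\left(-4 \right)} \right)} = 494 \cdot \frac{40}{34} + 6 = 494 \cdot 40 \cdot \frac{1}{34} + 6 = 494 \cdot \frac{20}{17} + 6 = \frac{9880}{17} + 6 = \frac{9982}{17}$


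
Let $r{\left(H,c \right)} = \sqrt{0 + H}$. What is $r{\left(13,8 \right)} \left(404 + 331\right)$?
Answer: $735 \sqrt{13} \approx 2650.1$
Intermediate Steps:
$r{\left(H,c \right)} = \sqrt{H}$
$r{\left(13,8 \right)} \left(404 + 331\right) = \sqrt{13} \left(404 + 331\right) = \sqrt{13} \cdot 735 = 735 \sqrt{13}$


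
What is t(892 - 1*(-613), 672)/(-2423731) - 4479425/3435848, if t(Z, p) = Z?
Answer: -10862092185915/8327571308888 ≈ -1.3044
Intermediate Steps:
t(892 - 1*(-613), 672)/(-2423731) - 4479425/3435848 = (892 - 1*(-613))/(-2423731) - 4479425/3435848 = (892 + 613)*(-1/2423731) - 4479425*1/3435848 = 1505*(-1/2423731) - 4479425/3435848 = -1505/2423731 - 4479425/3435848 = -10862092185915/8327571308888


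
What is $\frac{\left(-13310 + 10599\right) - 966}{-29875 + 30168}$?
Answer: $- \frac{3677}{293} \approx -12.549$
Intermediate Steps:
$\frac{\left(-13310 + 10599\right) - 966}{-29875 + 30168} = \frac{-2711 - 966}{293} = \left(-3677\right) \frac{1}{293} = - \frac{3677}{293}$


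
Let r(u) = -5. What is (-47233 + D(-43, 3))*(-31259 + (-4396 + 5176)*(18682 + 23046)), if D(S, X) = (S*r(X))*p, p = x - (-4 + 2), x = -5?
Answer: -1556828865118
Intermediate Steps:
p = -3 (p = -5 - (-4 + 2) = -5 - 1*(-2) = -5 + 2 = -3)
D(S, X) = 15*S (D(S, X) = (S*(-5))*(-3) = -5*S*(-3) = 15*S)
(-47233 + D(-43, 3))*(-31259 + (-4396 + 5176)*(18682 + 23046)) = (-47233 + 15*(-43))*(-31259 + (-4396 + 5176)*(18682 + 23046)) = (-47233 - 645)*(-31259 + 780*41728) = -47878*(-31259 + 32547840) = -47878*32516581 = -1556828865118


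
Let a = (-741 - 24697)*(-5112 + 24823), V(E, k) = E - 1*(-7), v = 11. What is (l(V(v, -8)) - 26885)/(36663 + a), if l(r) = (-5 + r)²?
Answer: 26716/501371755 ≈ 5.3286e-5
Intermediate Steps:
V(E, k) = 7 + E (V(E, k) = E + 7 = 7 + E)
a = -501408418 (a = -25438*19711 = -501408418)
(l(V(v, -8)) - 26885)/(36663 + a) = ((-5 + (7 + 11))² - 26885)/(36663 - 501408418) = ((-5 + 18)² - 26885)/(-501371755) = (13² - 26885)*(-1/501371755) = (169 - 26885)*(-1/501371755) = -26716*(-1/501371755) = 26716/501371755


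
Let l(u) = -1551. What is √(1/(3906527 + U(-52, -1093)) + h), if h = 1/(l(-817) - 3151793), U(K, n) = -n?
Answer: I*√1008489771335455/128354896680 ≈ 0.00024741*I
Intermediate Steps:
h = -1/3153344 (h = 1/(-1551 - 3151793) = 1/(-3153344) = -1/3153344 ≈ -3.1712e-7)
√(1/(3906527 + U(-52, -1093)) + h) = √(1/(3906527 - 1*(-1093)) - 1/3153344) = √(1/(3906527 + 1093) - 1/3153344) = √(1/3907620 - 1/3153344) = √(-188569/3080517520320) = I*√1008489771335455/128354896680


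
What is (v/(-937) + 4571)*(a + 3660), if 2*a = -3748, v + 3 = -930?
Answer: 7651152560/937 ≈ 8.1656e+6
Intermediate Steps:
v = -933 (v = -3 - 930 = -933)
a = -1874 (a = (½)*(-3748) = -1874)
(v/(-937) + 4571)*(a + 3660) = (-933/(-937) + 4571)*(-1874 + 3660) = (-933*(-1/937) + 4571)*1786 = (933/937 + 4571)*1786 = (4283960/937)*1786 = 7651152560/937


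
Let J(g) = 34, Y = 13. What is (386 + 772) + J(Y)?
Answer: 1192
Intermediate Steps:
(386 + 772) + J(Y) = (386 + 772) + 34 = 1158 + 34 = 1192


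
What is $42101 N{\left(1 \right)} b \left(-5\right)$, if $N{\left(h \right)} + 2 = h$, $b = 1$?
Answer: $210505$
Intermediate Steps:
$N{\left(h \right)} = -2 + h$
$42101 N{\left(1 \right)} b \left(-5\right) = 42101 \left(-2 + 1\right) 1 \left(-5\right) = 42101 \left(-1\right) 1 \left(-5\right) = 42101 \left(\left(-1\right) \left(-5\right)\right) = 42101 \cdot 5 = 210505$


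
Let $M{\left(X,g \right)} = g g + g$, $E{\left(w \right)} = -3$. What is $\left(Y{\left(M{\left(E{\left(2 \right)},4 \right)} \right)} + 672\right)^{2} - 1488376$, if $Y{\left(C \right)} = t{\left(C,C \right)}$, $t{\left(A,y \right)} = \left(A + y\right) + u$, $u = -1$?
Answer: $-982855$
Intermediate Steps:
$t{\left(A,y \right)} = -1 + A + y$ ($t{\left(A,y \right)} = \left(A + y\right) - 1 = -1 + A + y$)
$M{\left(X,g \right)} = g + g^{2}$ ($M{\left(X,g \right)} = g^{2} + g = g + g^{2}$)
$Y{\left(C \right)} = -1 + 2 C$ ($Y{\left(C \right)} = -1 + C + C = -1 + 2 C$)
$\left(Y{\left(M{\left(E{\left(2 \right)},4 \right)} \right)} + 672\right)^{2} - 1488376 = \left(\left(-1 + 2 \cdot 4 \left(1 + 4\right)\right) + 672\right)^{2} - 1488376 = \left(\left(-1 + 2 \cdot 4 \cdot 5\right) + 672\right)^{2} - 1488376 = \left(\left(-1 + 2 \cdot 20\right) + 672\right)^{2} - 1488376 = \left(\left(-1 + 40\right) + 672\right)^{2} - 1488376 = \left(39 + 672\right)^{2} - 1488376 = 711^{2} - 1488376 = 505521 - 1488376 = -982855$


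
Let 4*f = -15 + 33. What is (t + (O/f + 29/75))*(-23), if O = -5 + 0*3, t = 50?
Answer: -255001/225 ≈ -1133.3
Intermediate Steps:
f = 9/2 (f = (-15 + 33)/4 = (¼)*18 = 9/2 ≈ 4.5000)
O = -5 (O = -5 + 0 = -5)
(t + (O/f + 29/75))*(-23) = (50 + (-5/9/2 + 29/75))*(-23) = (50 + (-5*2/9 + 29*(1/75)))*(-23) = (50 + (-10/9 + 29/75))*(-23) = (50 - 163/225)*(-23) = (11087/225)*(-23) = -255001/225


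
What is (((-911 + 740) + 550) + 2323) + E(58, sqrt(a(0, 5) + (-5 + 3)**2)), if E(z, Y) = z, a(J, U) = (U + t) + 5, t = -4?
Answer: 2760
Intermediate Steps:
a(J, U) = 1 + U (a(J, U) = (U - 4) + 5 = (-4 + U) + 5 = 1 + U)
(((-911 + 740) + 550) + 2323) + E(58, sqrt(a(0, 5) + (-5 + 3)**2)) = (((-911 + 740) + 550) + 2323) + 58 = ((-171 + 550) + 2323) + 58 = (379 + 2323) + 58 = 2702 + 58 = 2760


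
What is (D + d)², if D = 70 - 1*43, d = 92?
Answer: 14161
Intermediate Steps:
D = 27 (D = 70 - 43 = 27)
(D + d)² = (27 + 92)² = 119² = 14161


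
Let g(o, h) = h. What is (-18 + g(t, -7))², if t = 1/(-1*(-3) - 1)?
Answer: 625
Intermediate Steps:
t = ½ (t = 1/(3 - 1) = 1/2 = ½ ≈ 0.50000)
(-18 + g(t, -7))² = (-18 - 7)² = (-25)² = 625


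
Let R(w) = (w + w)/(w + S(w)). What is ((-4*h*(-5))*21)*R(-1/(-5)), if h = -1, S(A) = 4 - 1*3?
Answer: -140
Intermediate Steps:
S(A) = 1 (S(A) = 4 - 3 = 1)
R(w) = 2*w/(1 + w) (R(w) = (w + w)/(w + 1) = (2*w)/(1 + w) = 2*w/(1 + w))
((-4*h*(-5))*21)*R(-1/(-5)) = ((-4*(-1)*(-5))*21)*(2*(-1/(-5))/(1 - 1/(-5))) = ((4*(-5))*21)*(2*(-1*(-⅕))/(1 - 1*(-⅕))) = (-20*21)*(2*(⅕)/(1 + ⅕)) = -840/(5*6/5) = -840*5/(5*6) = -420*⅓ = -140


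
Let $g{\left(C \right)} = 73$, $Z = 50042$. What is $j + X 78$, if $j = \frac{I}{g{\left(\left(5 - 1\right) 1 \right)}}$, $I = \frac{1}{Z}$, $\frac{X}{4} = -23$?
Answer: $- \frac{26214401615}{3653066} \approx -7176.0$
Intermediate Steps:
$X = -92$ ($X = 4 \left(-23\right) = -92$)
$I = \frac{1}{50042} \approx 1.9983 \cdot 10^{-5}$
$j = \frac{1}{3653066}$ ($j = \frac{1}{50042 \cdot 73} = \frac{1}{50042} \cdot \frac{1}{73} = \frac{1}{3653066} \approx 2.7374 \cdot 10^{-7}$)
$j + X 78 = \frac{1}{3653066} - 7176 = - \frac{26214401615}{3653066}$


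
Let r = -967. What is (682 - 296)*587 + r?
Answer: 225615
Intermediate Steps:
(682 - 296)*587 + r = (682 - 296)*587 - 967 = 386*587 - 967 = 226582 - 967 = 225615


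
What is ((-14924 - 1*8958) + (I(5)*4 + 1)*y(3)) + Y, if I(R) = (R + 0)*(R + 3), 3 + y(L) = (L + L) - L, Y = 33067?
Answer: 9185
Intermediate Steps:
y(L) = -3 + L (y(L) = -3 + ((L + L) - L) = -3 + (2*L - L) = -3 + L)
I(R) = R*(3 + R)
((-14924 - 1*8958) + (I(5)*4 + 1)*y(3)) + Y = ((-14924 - 1*8958) + ((5*(3 + 5))*4 + 1)*(-3 + 3)) + 33067 = ((-14924 - 8958) + ((5*8)*4 + 1)*0) + 33067 = (-23882 + (40*4 + 1)*0) + 33067 = (-23882 + (160 + 1)*0) + 33067 = (-23882 + 161*0) + 33067 = (-23882 + 0) + 33067 = -23882 + 33067 = 9185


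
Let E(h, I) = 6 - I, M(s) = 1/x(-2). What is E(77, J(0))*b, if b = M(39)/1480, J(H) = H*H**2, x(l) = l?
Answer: -3/1480 ≈ -0.0020270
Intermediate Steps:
M(s) = -1/2 (M(s) = 1/(-2) = -1/2)
J(H) = H**3
b = -1/2960 (b = -1/2/1480 = -1/2*1/1480 = -1/2960 ≈ -0.00033784)
E(77, J(0))*b = (6 - 1*0**3)*(-1/2960) = (6 - 1*0)*(-1/2960) = (6 + 0)*(-1/2960) = 6*(-1/2960) = -3/1480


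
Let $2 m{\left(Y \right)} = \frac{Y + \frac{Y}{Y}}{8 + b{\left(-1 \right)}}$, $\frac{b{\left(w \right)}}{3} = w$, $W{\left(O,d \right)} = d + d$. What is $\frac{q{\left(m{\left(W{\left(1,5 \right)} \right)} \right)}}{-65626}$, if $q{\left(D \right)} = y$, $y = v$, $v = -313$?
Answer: $\frac{313}{65626} \approx 0.0047695$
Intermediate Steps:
$W{\left(O,d \right)} = 2 d$
$b{\left(w \right)} = 3 w$
$m{\left(Y \right)} = \frac{1}{10} + \frac{Y}{10}$ ($m{\left(Y \right)} = \frac{\left(Y + \frac{Y}{Y}\right) \frac{1}{8 + 3 \left(-1\right)}}{2} = \frac{\left(Y + 1\right) \frac{1}{8 - 3}}{2} = \frac{\left(1 + Y\right) \frac{1}{5}}{2} = \frac{\frac{1}{5} + \frac{Y}{5}}{2} = \frac{1}{10} + \frac{Y}{10}$)
$y = -313$
$q{\left(D \right)} = -313$
$\frac{q{\left(m{\left(W{\left(1,5 \right)} \right)} \right)}}{-65626} = - \frac{313}{-65626} = \left(-313\right) \left(- \frac{1}{65626}\right) = \frac{313}{65626}$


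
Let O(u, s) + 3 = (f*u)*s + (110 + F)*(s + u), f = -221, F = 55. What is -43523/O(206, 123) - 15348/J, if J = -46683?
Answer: 509607187/1513898568 ≈ 0.33662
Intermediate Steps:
O(u, s) = -3 + 165*s + 165*u - 221*s*u (O(u, s) = -3 + ((-221*u)*s + (110 + 55)*(s + u)) = -3 + (-221*s*u + 165*(s + u)) = -3 + (-221*s*u + (165*s + 165*u)) = -3 + (165*s + 165*u - 221*s*u) = -3 + 165*s + 165*u - 221*s*u)
-43523/O(206, 123) - 15348/J = -43523/(-3 + 165*123 + 165*206 - 221*123*206) - 15348/(-46683) = -43523/(-3 + 20295 + 33990 - 5599698) - 15348*(-1/46683) = -43523/(-5545416) + 5116/15561 = -43523*(-1/5545416) + 5116/15561 = 43523/5545416 + 5116/15561 = 509607187/1513898568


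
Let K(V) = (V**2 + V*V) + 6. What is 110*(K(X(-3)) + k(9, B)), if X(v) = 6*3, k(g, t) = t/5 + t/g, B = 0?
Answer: 71940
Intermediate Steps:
k(g, t) = t/5 + t/g (k(g, t) = t*(1/5) + t/g = t/5 + t/g)
X(v) = 18
K(V) = 6 + 2*V**2 (K(V) = (V**2 + V**2) + 6 = 2*V**2 + 6 = 6 + 2*V**2)
110*(K(X(-3)) + k(9, B)) = 110*((6 + 2*18**2) + ((1/5)*0 + 0/9)) = 110*((6 + 2*324) + (0 + 0*(1/9))) = 110*((6 + 648) + (0 + 0)) = 110*(654 + 0) = 110*654 = 71940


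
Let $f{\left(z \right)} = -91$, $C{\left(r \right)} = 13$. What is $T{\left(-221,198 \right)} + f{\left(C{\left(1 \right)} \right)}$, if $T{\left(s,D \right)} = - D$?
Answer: $-289$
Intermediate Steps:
$T{\left(-221,198 \right)} + f{\left(C{\left(1 \right)} \right)} = \left(-1\right) 198 - 91 = -198 - 91 = -289$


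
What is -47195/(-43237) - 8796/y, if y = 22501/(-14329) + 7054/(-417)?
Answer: 2277654640781021/4775945313871 ≈ 476.90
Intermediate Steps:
y = -110459683/5975193 (y = 22501*(-1/14329) + 7054*(-1/417) = -22501/14329 - 7054/417 = -110459683/5975193 ≈ -18.486)
-47195/(-43237) - 8796/y = -47195/(-43237) - 8796/(-110459683/5975193) = -47195*(-1/43237) - 8796*(-5975193/110459683) = 47195/43237 + 52557797628/110459683 = 2277654640781021/4775945313871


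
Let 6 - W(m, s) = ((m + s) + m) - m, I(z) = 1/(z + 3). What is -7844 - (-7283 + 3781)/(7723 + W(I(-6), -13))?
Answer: -182182082/23227 ≈ -7843.5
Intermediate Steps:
I(z) = 1/(3 + z)
W(m, s) = 6 - m - s (W(m, s) = 6 - (((m + s) + m) - m) = 6 - ((s + 2*m) - m) = 6 - (m + s) = 6 + (-m - s) = 6 - m - s)
-7844 - (-7283 + 3781)/(7723 + W(I(-6), -13)) = -7844 - (-7283 + 3781)/(7723 + (6 - 1/(3 - 6) - 1*(-13))) = -7844 - (-3502)/(7723 + (6 - 1/(-3) + 13)) = -7844 - (-3502)/(7723 + (6 - 1*(-⅓) + 13)) = -7844 - (-3502)/(7723 + (6 + ⅓ + 13)) = -7844 - (-3502)/(7723 + 58/3) = -7844 - (-3502)/23227/3 = -7844 - (-3502)*3/23227 = -7844 - 1*(-10506/23227) = -7844 + 10506/23227 = -182182082/23227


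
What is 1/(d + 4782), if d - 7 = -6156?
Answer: -1/1367 ≈ -0.00073153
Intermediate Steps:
d = -6149 (d = 7 - 6156 = -6149)
1/(d + 4782) = 1/(-6149 + 4782) = 1/(-1367) = -1/1367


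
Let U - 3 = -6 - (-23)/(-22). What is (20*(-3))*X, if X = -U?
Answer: -2670/11 ≈ -242.73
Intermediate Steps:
U = -89/22 (U = 3 + (-6 - (-23)/(-22)) = 3 + (-6 - (-23)*(-1)/22) = 3 + (-6 - 1*23/22) = 3 + (-6 - 23/22) = 3 - 155/22 = -89/22 ≈ -4.0455)
X = 89/22 (X = -1*(-89/22) = 89/22 ≈ 4.0455)
(20*(-3))*X = (20*(-3))*(89/22) = -60*89/22 = -2670/11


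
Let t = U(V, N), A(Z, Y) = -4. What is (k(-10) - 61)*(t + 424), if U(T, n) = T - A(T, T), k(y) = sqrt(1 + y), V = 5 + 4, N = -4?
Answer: -26657 + 1311*I ≈ -26657.0 + 1311.0*I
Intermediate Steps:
V = 9
U(T, n) = 4 + T (U(T, n) = T - 1*(-4) = T + 4 = 4 + T)
t = 13 (t = 4 + 9 = 13)
(k(-10) - 61)*(t + 424) = (sqrt(1 - 10) - 61)*(13 + 424) = (sqrt(-9) - 61)*437 = (3*I - 61)*437 = (-61 + 3*I)*437 = -26657 + 1311*I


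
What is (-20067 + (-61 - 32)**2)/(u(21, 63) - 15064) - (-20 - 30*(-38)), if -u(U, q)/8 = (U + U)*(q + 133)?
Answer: -45309491/40460 ≈ -1119.9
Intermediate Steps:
u(U, q) = -16*U*(133 + q) (u(U, q) = -8*(U + U)*(q + 133) = -8*2*U*(133 + q) = -16*U*(133 + q))
(-20067 + (-61 - 32)**2)/(u(21, 63) - 15064) - (-20 - 30*(-38)) = (-20067 + (-61 - 32)**2)/(-16*21*(133 + 63) - 15064) - (-20 - 30*(-38)) = (-20067 + (-93)**2)/(-16*21*196 - 15064) - (-20 + 1140) = (-20067 + 8649)/(-65856 - 15064) - 1*1120 = -11418/(-80920) - 1120 = -11418*(-1/80920) - 1120 = 5709/40460 - 1120 = -45309491/40460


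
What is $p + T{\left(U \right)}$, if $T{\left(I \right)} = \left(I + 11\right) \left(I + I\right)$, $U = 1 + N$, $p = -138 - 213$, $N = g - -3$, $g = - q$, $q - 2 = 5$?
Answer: $-399$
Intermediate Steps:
$q = 7$ ($q = 2 + 5 = 7$)
$g = -7$ ($g = \left(-1\right) 7 = -7$)
$N = -4$ ($N = -7 - -3 = -7 + 3 = -4$)
$p = -351$
$U = -3$ ($U = 1 - 4 = -3$)
$T{\left(I \right)} = 2 I \left(11 + I\right)$ ($T{\left(I \right)} = \left(11 + I\right) 2 I = 2 I \left(11 + I\right)$)
$p + T{\left(U \right)} = -351 + 2 \left(-3\right) \left(11 - 3\right) = -351 + 2 \left(-3\right) 8 = -351 - 48 = -399$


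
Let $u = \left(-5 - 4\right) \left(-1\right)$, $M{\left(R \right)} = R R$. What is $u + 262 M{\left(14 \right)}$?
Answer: $51361$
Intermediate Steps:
$M{\left(R \right)} = R^{2}$
$u = 9$ ($u = \left(-9\right) \left(-1\right) = 9$)
$u + 262 M{\left(14 \right)} = 9 + 262 \cdot 14^{2} = 9 + 262 \cdot 196 = 9 + 51352 = 51361$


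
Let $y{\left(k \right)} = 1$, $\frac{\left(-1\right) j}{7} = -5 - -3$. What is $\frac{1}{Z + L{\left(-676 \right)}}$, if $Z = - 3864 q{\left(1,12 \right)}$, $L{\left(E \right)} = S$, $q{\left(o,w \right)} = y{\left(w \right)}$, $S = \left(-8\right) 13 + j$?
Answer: $- \frac{1}{3954} \approx -0.00025291$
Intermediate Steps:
$j = 14$ ($j = - 7 \left(-5 - -3\right) = - 7 \left(-5 + 3\right) = \left(-7\right) \left(-2\right) = 14$)
$S = -90$ ($S = \left(-8\right) 13 + 14 = -104 + 14 = -90$)
$q{\left(o,w \right)} = 1$
$L{\left(E \right)} = -90$
$Z = -3864$ ($Z = \left(-3864\right) 1 = -3864$)
$\frac{1}{Z + L{\left(-676 \right)}} = \frac{1}{-3864 - 90} = \frac{1}{-3954} = - \frac{1}{3954}$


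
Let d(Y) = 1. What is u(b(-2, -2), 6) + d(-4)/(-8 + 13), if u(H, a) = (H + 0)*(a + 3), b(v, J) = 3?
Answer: 136/5 ≈ 27.200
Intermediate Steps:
u(H, a) = H*(3 + a)
u(b(-2, -2), 6) + d(-4)/(-8 + 13) = 3*(3 + 6) + 1/(-8 + 13) = 3*9 + 1/5 = 27 + 1*(1/5) = 27 + 1/5 = 136/5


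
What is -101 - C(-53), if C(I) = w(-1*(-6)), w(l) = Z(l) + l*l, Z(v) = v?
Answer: -143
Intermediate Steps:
w(l) = l + l**2 (w(l) = l + l*l = l + l**2)
C(I) = 42 (C(I) = (-1*(-6))*(1 - 1*(-6)) = 6*(1 + 6) = 6*7 = 42)
-101 - C(-53) = -101 - 1*42 = -101 - 42 = -143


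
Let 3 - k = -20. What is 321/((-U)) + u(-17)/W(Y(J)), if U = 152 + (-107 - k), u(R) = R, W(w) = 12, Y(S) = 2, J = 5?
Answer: -2113/132 ≈ -16.008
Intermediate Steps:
k = 23 (k = 3 - 1*(-20) = 3 + 20 = 23)
U = 22 (U = 152 + (-107 - 1*23) = 152 + (-107 - 23) = 152 - 130 = 22)
321/((-U)) + u(-17)/W(Y(J)) = 321/((-1*22)) - 17/12 = 321/(-22) - 17*1/12 = 321*(-1/22) - 17/12 = -321/22 - 17/12 = -2113/132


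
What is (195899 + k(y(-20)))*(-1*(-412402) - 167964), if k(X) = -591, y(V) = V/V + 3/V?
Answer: 47740696904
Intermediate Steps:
y(V) = 1 + 3/V
(195899 + k(y(-20)))*(-1*(-412402) - 167964) = (195899 - 591)*(-1*(-412402) - 167964) = 195308*(412402 - 167964) = 195308*244438 = 47740696904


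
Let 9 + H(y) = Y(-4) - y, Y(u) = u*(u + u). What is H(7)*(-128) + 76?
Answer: -1972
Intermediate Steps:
Y(u) = 2*u² (Y(u) = u*(2*u) = 2*u²)
H(y) = 23 - y (H(y) = -9 + (2*(-4)² - y) = -9 + (2*16 - y) = -9 + (32 - y) = 23 - y)
H(7)*(-128) + 76 = (23 - 1*7)*(-128) + 76 = (23 - 7)*(-128) + 76 = 16*(-128) + 76 = -2048 + 76 = -1972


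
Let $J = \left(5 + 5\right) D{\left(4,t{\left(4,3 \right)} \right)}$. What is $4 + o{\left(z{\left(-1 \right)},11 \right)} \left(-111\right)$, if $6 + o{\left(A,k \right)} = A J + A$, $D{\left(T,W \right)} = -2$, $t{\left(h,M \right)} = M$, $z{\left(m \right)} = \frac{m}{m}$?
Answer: $2779$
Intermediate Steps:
$z{\left(m \right)} = 1$
$J = -20$ ($J = \left(5 + 5\right) \left(-2\right) = 10 \left(-2\right) = -20$)
$o{\left(A,k \right)} = -6 - 19 A$ ($o{\left(A,k \right)} = -6 + \left(A \left(-20\right) + A\right) = -6 + \left(- 20 A + A\right) = -6 - 19 A$)
$4 + o{\left(z{\left(-1 \right)},11 \right)} \left(-111\right) = 4 + \left(-6 - 19\right) \left(-111\right) = 4 - -2775 = 4 + 2775 = 2779$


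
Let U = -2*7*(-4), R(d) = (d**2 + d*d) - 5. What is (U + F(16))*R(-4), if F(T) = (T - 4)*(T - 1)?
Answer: 6372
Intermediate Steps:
R(d) = -5 + 2*d**2 (R(d) = (d**2 + d**2) - 5 = 2*d**2 - 5 = -5 + 2*d**2)
U = 56 (U = -14*(-4) = 56)
F(T) = (-1 + T)*(-4 + T) (F(T) = (-4 + T)*(-1 + T) = (-1 + T)*(-4 + T))
(U + F(16))*R(-4) = (56 + (4 + 16**2 - 5*16))*(-5 + 2*(-4)**2) = (56 + (4 + 256 - 80))*(-5 + 2*16) = (56 + 180)*(-5 + 32) = 236*27 = 6372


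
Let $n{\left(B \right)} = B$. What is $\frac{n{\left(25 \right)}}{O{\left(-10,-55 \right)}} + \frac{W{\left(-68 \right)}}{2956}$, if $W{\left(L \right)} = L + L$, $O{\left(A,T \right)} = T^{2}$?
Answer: $- \frac{3375}{89419} \approx -0.037744$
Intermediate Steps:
$W{\left(L \right)} = 2 L$
$\frac{n{\left(25 \right)}}{O{\left(-10,-55 \right)}} + \frac{W{\left(-68 \right)}}{2956} = \frac{25}{\left(-55\right)^{2}} + \frac{2 \left(-68\right)}{2956} = \frac{25}{3025} - \frac{34}{739} = 25 \cdot \frac{1}{3025} - \frac{34}{739} = \frac{1}{121} - \frac{34}{739} = - \frac{3375}{89419}$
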